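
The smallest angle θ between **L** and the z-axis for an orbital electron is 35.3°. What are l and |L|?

l = 2, |L| = √6 ℏ ≈ 2.449ℏ

At minimum angle, m_l = l, so cos θ = l/√(l(l+1)); cos²θ = l/(l+1) = 0.6661.
Solving: l = 2.
Then |L| = ℏ√(2·3) = √6 ℏ.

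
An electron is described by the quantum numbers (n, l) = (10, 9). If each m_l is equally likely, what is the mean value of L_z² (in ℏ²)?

⟨L_z²⟩ = 30 ℏ²

m_l ∈ {-9, -8, -7, -6, -5, -4, -3, -2, -1, 0, 1, 2, 3, 4, 5, 6, 7, 8, 9}.
Average of L_z² over 19 states: 570/19 ℏ² = 30 ℏ².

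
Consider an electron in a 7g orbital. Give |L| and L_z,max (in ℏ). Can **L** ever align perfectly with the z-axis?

7g means n = 7, l = 4.
|L| = 2√5 ℏ ≈ 4.4721ℏ, while L_z,max = lℏ = 4ℏ.
Since |L| > L_z,max, the vector can never point exactly along z; the closest it comes is θ_min = arccos(4/√20) ≈ 26.6°.

No: L_z,max = 4ℏ < |L| = 2√5 ℏ ≈ 4.472ℏ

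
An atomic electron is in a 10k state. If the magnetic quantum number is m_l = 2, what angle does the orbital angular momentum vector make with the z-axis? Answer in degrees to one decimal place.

θ ≈ 74.5°

The 10k subshell has l = 7.
|L|² = l(l+1)ℏ² = 56ℏ², so |L| = 2√14 ℏ.
L_z = m_l ℏ = 2ℏ.
cos θ = L_z/|L| = 2/√56, so θ ≈ 74.5°.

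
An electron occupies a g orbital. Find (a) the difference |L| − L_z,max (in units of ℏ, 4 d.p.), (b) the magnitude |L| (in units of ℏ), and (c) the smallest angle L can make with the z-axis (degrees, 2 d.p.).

|L|−L_z,max ≈ 0.4721ℏ; |L| = 2√5 ℏ ≈ 4.472ℏ; θ_min ≈ 26.57°

The letter g corresponds to l = 4.
|L| − L_z,max = (2√5 − 4)ℏ ≈ 0.4721ℏ.
|L| = ℏ√(4·5) = 2√5 ℏ ≈ 4.472ℏ.
cos θ_min = 4/√20, so θ_min ≈ 26.57°.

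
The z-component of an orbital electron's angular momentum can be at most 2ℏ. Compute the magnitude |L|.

|L| = √6 ℏ ≈ 2.449ℏ

L_z,max = lℏ, so l = 2.
Then |L| = ℏ√(2·3) = √6 ℏ.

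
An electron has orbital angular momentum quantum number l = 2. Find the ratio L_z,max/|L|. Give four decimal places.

|L| = √6 ℏ ≈ 2.4495ℏ, while L_z,max = lℏ = 2ℏ.
L_z,max/|L| = 2/√6 = 0.8165.

L_z,max/|L| = 0.8165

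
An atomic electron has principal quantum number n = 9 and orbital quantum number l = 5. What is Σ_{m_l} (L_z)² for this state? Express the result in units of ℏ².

Σ(L_z)² = 110 ℏ²

The allowed m_l values are -5, -4, -3, -2, -1, 0, 1, 2, 3, 4, 5.
Summing m² from −5 to 5: Σ m_l² = 110.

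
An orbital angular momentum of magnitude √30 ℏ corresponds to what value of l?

l = 5

|L| = ℏ√(l(l+1)), so l(l+1) = 30.
Solving: l = 5.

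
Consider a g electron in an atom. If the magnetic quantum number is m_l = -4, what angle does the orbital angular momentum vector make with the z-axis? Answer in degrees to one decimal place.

θ ≈ 153.4°

For a g orbital, l = 4.
|L|² = l(l+1)ℏ² = 20ℏ², so |L| = 2√5 ℏ.
L_z = m_l ℏ = −4ℏ.
cos θ = L_z/|L| = -4/√20, so θ ≈ 153.4°.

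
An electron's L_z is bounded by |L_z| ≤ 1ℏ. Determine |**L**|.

|L| = √2 ℏ ≈ 1.414ℏ

Since max m_l = l, l = 1.
|L| = ℏ√(l(l+1)) = √2 ℏ.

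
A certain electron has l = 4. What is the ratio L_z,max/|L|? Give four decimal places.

|L| = 2√5 ℏ ≈ 4.4721ℏ, while L_z,max = lℏ = 4ℏ.
L_z,max/|L| = 4/√20 = 0.8944.

L_z,max/|L| = 0.8944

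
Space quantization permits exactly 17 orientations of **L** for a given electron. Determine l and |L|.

17 = 2l + 1, so l = (17−1)/2 = 8.
|L| = ℏ√(l(l+1)) = ℏ√(8·9) = 6√2 ℏ.

l = 8, |L| = 6√2 ℏ ≈ 8.485ℏ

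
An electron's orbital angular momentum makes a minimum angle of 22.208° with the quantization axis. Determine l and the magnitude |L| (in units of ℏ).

l = 6, |L| = √42 ℏ ≈ 6.481ℏ

At minimum angle, m_l = l, so cos θ = l/√(l(l+1)); cos²θ = l/(l+1) = 0.8571.
Solving: l = 6.
Then |L| = ℏ√(6·7) = √42 ℏ.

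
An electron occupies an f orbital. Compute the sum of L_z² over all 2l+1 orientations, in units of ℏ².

Σ(L_z)² = 28 ℏ²

For an f orbital, l = 3.
m_l runs from −3 to 3, i.e. {-3, -2, -1, 0, 1, 2, 3}.
Σ m_l² = l(l+1)(2l+1)/3 = 3·4·7/3 = 28.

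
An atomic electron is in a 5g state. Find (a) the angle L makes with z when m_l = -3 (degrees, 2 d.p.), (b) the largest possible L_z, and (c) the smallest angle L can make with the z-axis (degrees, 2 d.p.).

For 5g, l = 4.
For m_l = -3: cos θ = -3/√20, θ ≈ 132.13°.
L_z,max = lℏ = 4ℏ.
cos θ_min = 4/√20, so θ_min ≈ 26.57°.

θ(m_l=-3) ≈ 132.13°; L_z,max = 4ℏ; θ_min ≈ 26.57°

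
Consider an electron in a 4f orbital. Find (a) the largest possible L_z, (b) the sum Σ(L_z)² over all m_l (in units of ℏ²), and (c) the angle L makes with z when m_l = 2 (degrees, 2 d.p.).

L_z,max = 3ℏ; Σ(L_z)² = 28 ℏ²; θ(m_l=2) ≈ 54.74°

4f means n = 4, l = 3.
L_z,max = lℏ = 3ℏ.
Σ m_l² = 28, so Σ(L_z)² = 28 ℏ².
For m_l = 2: cos θ = 2/√12, θ ≈ 54.74°.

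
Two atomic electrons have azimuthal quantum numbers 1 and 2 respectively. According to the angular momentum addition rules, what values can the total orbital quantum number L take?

The total orbital quantum number L ranges from |l₁ − l₂| to l₁ + l₂ in integer steps.
Allowed values: L = 1, 2, 3.

L = 1, 2, 3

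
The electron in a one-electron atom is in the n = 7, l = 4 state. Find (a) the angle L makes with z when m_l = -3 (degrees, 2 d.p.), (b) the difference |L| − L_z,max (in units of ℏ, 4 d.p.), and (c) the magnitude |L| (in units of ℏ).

For m_l = -3: cos θ = -3/√20, θ ≈ 132.13°.
|L| − L_z,max = (2√5 − 4)ℏ ≈ 0.4721ℏ.
|L| = ℏ√(4·5) = 2√5 ℏ ≈ 4.472ℏ.

θ(m_l=-3) ≈ 132.13°; |L|−L_z,max ≈ 0.4721ℏ; |L| = 2√5 ℏ ≈ 4.472ℏ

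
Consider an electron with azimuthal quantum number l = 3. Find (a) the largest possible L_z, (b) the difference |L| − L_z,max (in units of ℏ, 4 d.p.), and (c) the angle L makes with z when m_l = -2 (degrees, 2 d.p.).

L_z,max = lℏ = 3ℏ.
|L| − L_z,max = (2√3 − 3)ℏ ≈ 0.4641ℏ.
For m_l = -2: cos θ = -2/√12, θ ≈ 125.26°.

L_z,max = 3ℏ; |L|−L_z,max ≈ 0.4641ℏ; θ(m_l=-2) ≈ 125.26°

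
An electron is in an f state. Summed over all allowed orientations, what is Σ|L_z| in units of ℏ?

An f state has l = 3.
m_l runs from −3 to 3, i.e. {-3, -2, -1, 0, 1, 2, 3}.
Σ|m_l| = l(l+1) = 12.

Σ|L_z| = 12 ℏ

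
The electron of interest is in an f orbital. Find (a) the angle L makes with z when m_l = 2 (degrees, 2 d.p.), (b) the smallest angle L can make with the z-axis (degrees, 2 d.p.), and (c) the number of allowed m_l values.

θ(m_l=2) ≈ 54.74°; θ_min ≈ 30.00°; 7 values

The letter f corresponds to l = 3.
For m_l = 2: cos θ = 2/√12, θ ≈ 54.74°.
cos θ_min = 3/√12, so θ_min ≈ 30.00°.
There are 2l+1 = 7 values of m_l.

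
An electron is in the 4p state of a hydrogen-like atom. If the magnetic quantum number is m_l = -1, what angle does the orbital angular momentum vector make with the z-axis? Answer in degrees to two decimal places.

θ ≈ 135.00°

The 4p subshell has l = 1.
|L| = ℏ√(l(l+1)) = √2 ℏ.
L_z = m_l ℏ = −1ℏ.
cos θ = L_z/|L| = -1/√2, so θ ≈ 135.00°.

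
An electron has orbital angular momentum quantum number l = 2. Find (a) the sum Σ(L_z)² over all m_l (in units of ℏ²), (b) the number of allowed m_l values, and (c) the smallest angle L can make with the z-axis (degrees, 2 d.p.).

Σ(L_z)² = 10 ℏ²; 5 values; θ_min ≈ 35.26°

Σ m_l² = 10, so Σ(L_z)² = 10 ℏ².
There are 2l+1 = 5 values of m_l.
cos θ_min = 2/√6, so θ_min ≈ 35.26°.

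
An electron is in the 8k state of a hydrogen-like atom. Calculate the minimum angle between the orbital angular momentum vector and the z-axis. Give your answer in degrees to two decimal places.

θ_min ≈ 20.70°

8k means n = 8, l = 7.
|L|² = l(l+1)ℏ² = 56ℏ², so |L| = 2√14 ℏ.
The smallest angle corresponds to the largest L_z, i.e. m_l = l = 7, giving L_z = 7ℏ.
cos θ_min = 7/√56, so θ_min ≈ 20.70°.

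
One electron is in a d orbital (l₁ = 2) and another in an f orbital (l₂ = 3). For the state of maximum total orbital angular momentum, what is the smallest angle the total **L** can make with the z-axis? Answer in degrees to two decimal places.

L runs from |2 − 3| = 1 to 2 + 3 = 5.
Allowed values: L = 1, 2, 3, 4, 5.
The maximum is L = 5, with |L_tot| = ℏ√(5·6) = √30 ℏ.
The minimum angle with z is arccos(5/√30) ≈ 24.09°.

θ_min ≈ 24.09°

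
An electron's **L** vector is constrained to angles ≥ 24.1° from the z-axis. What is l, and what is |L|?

l = 5, |L| = √30 ℏ ≈ 5.477ℏ

cos θ_min = l/√(l(l+1)) = √(l/(l+1)), so l/(l+1) = cos²(24.1°) = 0.8333.
Solving: l = 5.
Then |L| = ℏ√(5·6) = √30 ℏ.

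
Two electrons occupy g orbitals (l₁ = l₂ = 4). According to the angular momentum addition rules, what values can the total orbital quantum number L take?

Angular momentum addition gives L = |l₁ − l₂|, …, l₁ + l₂.
Allowed values: L = 0, 1, 2, 3, 4, 5, 6, 7, 8.

L = 0, 1, 2, 3, 4, 5, 6, 7, 8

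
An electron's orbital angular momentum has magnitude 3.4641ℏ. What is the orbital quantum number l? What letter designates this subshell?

|L| = ℏ√(l(l+1)), so l(l+1) = 12.
Solving: l = 3.

l = 3 (f orbital)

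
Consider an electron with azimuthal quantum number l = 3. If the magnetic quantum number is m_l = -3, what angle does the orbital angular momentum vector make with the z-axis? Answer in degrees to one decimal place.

θ ≈ 150.0°

|L| = ℏ√(l(l+1)) = 2√3 ℏ.
L_z = m_l ℏ = −3ℏ.
cos θ = L_z/|L| = -3/√12, so θ ≈ 150.0°.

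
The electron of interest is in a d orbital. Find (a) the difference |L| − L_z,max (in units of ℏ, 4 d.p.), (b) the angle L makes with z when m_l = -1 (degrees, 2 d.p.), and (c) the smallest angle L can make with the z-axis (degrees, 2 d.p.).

|L|−L_z,max ≈ 0.4495ℏ; θ(m_l=-1) ≈ 114.09°; θ_min ≈ 35.26°

For a d orbital, l = 2.
|L| − L_z,max = (√6 − 2)ℏ ≈ 0.4495ℏ.
For m_l = -1: cos θ = -1/√6, θ ≈ 114.09°.
cos θ_min = 2/√6, so θ_min ≈ 35.26°.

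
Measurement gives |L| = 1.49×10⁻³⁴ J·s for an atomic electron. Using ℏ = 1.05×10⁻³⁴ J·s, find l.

l = 1

Dividing by ℏ: |L|/ℏ ≈ 1.419.
l(l+1) ≈ 1.419² ≈ 2.01, so l = 1.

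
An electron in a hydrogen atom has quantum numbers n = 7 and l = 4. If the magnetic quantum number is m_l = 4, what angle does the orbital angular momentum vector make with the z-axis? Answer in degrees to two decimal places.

|L| = √(l(l+1)) ℏ = 2√5 ℏ.
L_z = m_l ℏ = 4ℏ.
cos θ = L_z/|L| = 4/√20, so θ ≈ 26.57°.

θ ≈ 26.57°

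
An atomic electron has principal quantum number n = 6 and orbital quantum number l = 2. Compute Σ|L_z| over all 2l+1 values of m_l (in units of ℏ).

m_l runs from −2 to 2, i.e. {-2, -1, 0, 1, 2}.
Σ|m_l| = l(l+1) = 6.

Σ|L_z| = 6 ℏ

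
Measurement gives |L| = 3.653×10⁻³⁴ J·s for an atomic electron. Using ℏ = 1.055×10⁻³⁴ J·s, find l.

|L|/ℏ = (3.653×10⁻³⁴)/(1.055×10⁻³⁴) ≈ 3.463.
(|L|/ℏ)² = l(l+1) ≈ 11.99 ⇒ l = 3.

l = 3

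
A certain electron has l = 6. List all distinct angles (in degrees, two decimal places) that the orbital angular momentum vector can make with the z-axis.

θ ∈ {22.21°, 39.51°, 51.89°, 62.42°, 72.02°, 81.12°, 90.00°, 98.88°, 107.98°, 117.58°, 128.11°, 140.49°, 157.79°}

|L| = ℏ√(l(l+1)) = √42 ℏ.
cos θ = m_l/√42 for each m_l ∈ {-6, -5, -4, -3, -2, -1, 0, 1, 2, 3, 4, 5, 6}.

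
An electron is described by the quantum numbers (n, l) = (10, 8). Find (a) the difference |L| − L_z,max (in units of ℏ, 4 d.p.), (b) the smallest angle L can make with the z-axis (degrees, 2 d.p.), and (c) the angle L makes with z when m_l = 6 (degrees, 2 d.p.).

|L| − L_z,max = (6√2 − 8)ℏ ≈ 0.4853ℏ.
cos θ_min = 8/√72, so θ_min ≈ 19.47°.
For m_l = 6: cos θ = 6/√72, θ ≈ 45.00°.

|L|−L_z,max ≈ 0.4853ℏ; θ_min ≈ 19.47°; θ(m_l=6) ≈ 45.00°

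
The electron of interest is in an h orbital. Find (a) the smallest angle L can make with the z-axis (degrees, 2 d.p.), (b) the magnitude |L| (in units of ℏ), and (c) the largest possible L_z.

θ_min ≈ 24.09°; |L| = √30 ℏ ≈ 5.477ℏ; L_z,max = 5ℏ

An h state has l = 5.
cos θ_min = 5/√30, so θ_min ≈ 24.09°.
|L| = ℏ√(5·6) = √30 ℏ ≈ 5.477ℏ.
L_z,max = lℏ = 5ℏ.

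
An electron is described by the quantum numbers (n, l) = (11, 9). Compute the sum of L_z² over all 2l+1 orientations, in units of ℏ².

The allowed m_l values are -9, -8, -7, -6, -5, -4, -3, -2, -1, 0, 1, 2, 3, 4, 5, 6, 7, 8, 9.
Summing m² from −9 to 9: Σ m_l² = 570.

Σ(L_z)² = 570 ℏ²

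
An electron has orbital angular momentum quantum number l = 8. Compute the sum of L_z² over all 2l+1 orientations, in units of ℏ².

Σ(L_z)² = 408 ℏ²

m_l runs from −8 to 8, i.e. {-8, -7, -6, -5, -4, -3, -2, -1, 0, 1, 2, 3, 4, 5, 6, 7, 8}.
Summing m² from −8 to 8: Σ m_l² = 408.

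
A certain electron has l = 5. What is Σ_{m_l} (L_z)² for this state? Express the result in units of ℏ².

m_l ∈ {-5, -4, -3, -2, -1, 0, 1, 2, 3, 4, 5}.
Σ m_l² = l(l+1)(2l+1)/3 = 5·6·11/3 = 110.

Σ(L_z)² = 110 ℏ²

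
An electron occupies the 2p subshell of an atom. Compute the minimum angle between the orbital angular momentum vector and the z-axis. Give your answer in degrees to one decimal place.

θ_min ≈ 45.0°

2p means n = 2, l = 1.
|L|² = l(l+1)ℏ² = 2ℏ², so |L| = √2 ℏ.
The smallest angle corresponds to the largest L_z, i.e. m_l = l = 1, giving L_z = 1ℏ.
cos θ_min = 1/√2, so θ_min ≈ 45.0°.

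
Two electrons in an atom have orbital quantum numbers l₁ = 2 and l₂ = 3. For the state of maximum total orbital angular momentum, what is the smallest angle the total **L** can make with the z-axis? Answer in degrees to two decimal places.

θ_min ≈ 24.09°

The total orbital quantum number L ranges from |l₁ − l₂| to l₁ + l₂ in integer steps.
L ∈ {1, 2, 3, 4, 5}.
The maximum is L = 5, with |L_tot| = ℏ√(5·6) = √30 ℏ.
The minimum angle with z is arccos(5/√30) ≈ 24.09°.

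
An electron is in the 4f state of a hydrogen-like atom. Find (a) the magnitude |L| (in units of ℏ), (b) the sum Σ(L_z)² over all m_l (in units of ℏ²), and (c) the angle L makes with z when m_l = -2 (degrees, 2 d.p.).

|L| = 2√3 ℏ ≈ 3.464ℏ; Σ(L_z)² = 28 ℏ²; θ(m_l=-2) ≈ 125.26°

The 4f subshell has l = 3.
|L| = ℏ√(3·4) = 2√3 ℏ ≈ 3.464ℏ.
Σ m_l² = 28, so Σ(L_z)² = 28 ℏ².
For m_l = -2: cos θ = -2/√12, θ ≈ 125.26°.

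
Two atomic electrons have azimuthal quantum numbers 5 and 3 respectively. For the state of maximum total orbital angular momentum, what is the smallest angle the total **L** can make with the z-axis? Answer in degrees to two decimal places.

θ_min ≈ 19.47°

The total orbital quantum number L ranges from |l₁ − l₂| to l₁ + l₂ in integer steps.
Allowed values: L = 2, 3, 4, 5, 6, 7, 8.
The maximum is L = 8, with |L_tot| = ℏ√(8·9) = 6√2 ℏ.
The minimum angle with z is arccos(8/√72) ≈ 19.47°.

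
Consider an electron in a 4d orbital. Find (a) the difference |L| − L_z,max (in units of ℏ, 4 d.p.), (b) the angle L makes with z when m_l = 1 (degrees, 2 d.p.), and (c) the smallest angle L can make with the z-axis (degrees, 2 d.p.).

|L|−L_z,max ≈ 0.4495ℏ; θ(m_l=1) ≈ 65.91°; θ_min ≈ 35.26°

For 4d, l = 2.
|L| − L_z,max = (√6 − 2)ℏ ≈ 0.4495ℏ.
For m_l = 1: cos θ = 1/√6, θ ≈ 65.91°.
cos θ_min = 2/√6, so θ_min ≈ 35.26°.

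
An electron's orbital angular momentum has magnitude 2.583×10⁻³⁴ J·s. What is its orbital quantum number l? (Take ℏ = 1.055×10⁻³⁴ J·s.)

Dividing by ℏ: |L|/ℏ ≈ 2.448.
(|L|/ℏ)² = l(l+1) ≈ 5.99 ⇒ l = 2.

l = 2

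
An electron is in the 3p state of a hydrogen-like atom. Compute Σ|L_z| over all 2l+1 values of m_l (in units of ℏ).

For 3p, l = 1.
The allowed m_l values are -1, 0, 1.
Σ|m_l| = l(l+1) = 2.

Σ|L_z| = 2 ℏ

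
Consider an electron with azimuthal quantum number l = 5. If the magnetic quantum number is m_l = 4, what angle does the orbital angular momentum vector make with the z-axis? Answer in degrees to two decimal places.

θ ≈ 43.09°

|L|² = l(l+1)ℏ² = 30ℏ², so |L| = √30 ℏ.
L_z = m_l ℏ = 4ℏ.
cos θ = L_z/|L| = 4/√30, so θ ≈ 43.09°.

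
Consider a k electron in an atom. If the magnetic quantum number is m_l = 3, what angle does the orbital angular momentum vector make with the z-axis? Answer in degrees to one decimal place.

θ ≈ 66.4°

A k state has l = 7.
|L| = √(l(l+1)) ℏ = 2√14 ℏ.
L_z = m_l ℏ = 3ℏ.
cos θ = L_z/|L| = 3/√56, so θ ≈ 66.4°.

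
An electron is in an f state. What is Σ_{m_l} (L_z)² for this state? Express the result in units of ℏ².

Σ(L_z)² = 28 ℏ²

An f state has l = 3.
The allowed m_l values are -3, -2, -1, 0, 1, 2, 3.
Summing m² from −3 to 3: Σ m_l² = 28.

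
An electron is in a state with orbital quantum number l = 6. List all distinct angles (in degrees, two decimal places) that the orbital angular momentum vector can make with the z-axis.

|L|² = l(l+1)ℏ² = 42ℏ², so |L| = √42 ℏ.
cos θ = m_l/√42 for each m_l ∈ {-6, -5, -4, -3, -2, -1, 0, 1, 2, 3, 4, 5, 6}.

θ ∈ {22.21°, 39.51°, 51.89°, 62.42°, 72.02°, 81.12°, 90.00°, 98.88°, 107.98°, 117.58°, 128.11°, 140.49°, 157.79°}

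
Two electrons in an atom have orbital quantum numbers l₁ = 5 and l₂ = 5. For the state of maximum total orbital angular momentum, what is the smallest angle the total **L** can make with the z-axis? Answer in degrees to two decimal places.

θ_min ≈ 17.55°

The total orbital quantum number L ranges from |l₁ − l₂| to l₁ + l₂ in integer steps.
Allowed values: L = 0, 1, 2, 3, 4, 5, 6, 7, 8, 9, 10.
The maximum is L = 10, with |L_tot| = ℏ√(10·11) = √110 ℏ.
The minimum angle with z is arccos(10/√110) ≈ 17.55°.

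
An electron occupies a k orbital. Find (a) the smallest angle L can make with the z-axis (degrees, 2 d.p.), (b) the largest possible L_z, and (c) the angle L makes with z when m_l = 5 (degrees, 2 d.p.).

θ_min ≈ 20.70°; L_z,max = 7ℏ; θ(m_l=5) ≈ 48.08°

For a k orbital, l = 7.
cos θ_min = 7/√56, so θ_min ≈ 20.70°.
L_z,max = lℏ = 7ℏ.
For m_l = 5: cos θ = 5/√56, θ ≈ 48.08°.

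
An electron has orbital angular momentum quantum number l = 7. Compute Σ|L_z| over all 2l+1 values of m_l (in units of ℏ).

Σ|L_z| = 56 ℏ

m_l runs from −7 to 7, i.e. {-7, -6, -5, -4, -3, -2, -1, 0, 1, 2, 3, 4, 5, 6, 7}.
Σ|m_l| = 2·7(7+1)/2 = 56.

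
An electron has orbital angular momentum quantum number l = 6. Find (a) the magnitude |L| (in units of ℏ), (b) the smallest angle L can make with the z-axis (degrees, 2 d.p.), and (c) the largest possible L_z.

|L| = √42 ℏ ≈ 6.481ℏ; θ_min ≈ 22.21°; L_z,max = 6ℏ

|L| = ℏ√(6·7) = √42 ℏ ≈ 6.481ℏ.
cos θ_min = 6/√42, so θ_min ≈ 22.21°.
L_z,max = lℏ = 6ℏ.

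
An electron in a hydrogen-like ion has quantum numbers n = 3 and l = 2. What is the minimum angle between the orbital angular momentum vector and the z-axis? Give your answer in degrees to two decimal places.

θ_min ≈ 35.26°

|L|² = l(l+1)ℏ² = 6ℏ², so |L| = √6 ℏ.
The smallest angle corresponds to the largest L_z, i.e. m_l = l = 2, giving L_z = 2ℏ.
cos θ_min = 2/√6, so θ_min ≈ 35.26°.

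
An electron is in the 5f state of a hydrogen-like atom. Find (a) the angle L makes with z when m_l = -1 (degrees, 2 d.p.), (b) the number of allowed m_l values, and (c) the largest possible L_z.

For 5f, l = 3.
For m_l = -1: cos θ = -1/√12, θ ≈ 106.78°.
There are 2l+1 = 7 values of m_l.
L_z,max = lℏ = 3ℏ.

θ(m_l=-1) ≈ 106.78°; 7 values; L_z,max = 3ℏ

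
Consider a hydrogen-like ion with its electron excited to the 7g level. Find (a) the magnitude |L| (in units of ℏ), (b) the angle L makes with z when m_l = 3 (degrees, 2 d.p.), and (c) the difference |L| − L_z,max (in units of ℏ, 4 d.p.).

The 7g level has l = 4.
|L| = ℏ√(4·5) = 2√5 ℏ ≈ 4.472ℏ.
For m_l = 3: cos θ = 3/√20, θ ≈ 47.87°.
|L| − L_z,max = (2√5 − 4)ℏ ≈ 0.4721ℏ.

|L| = 2√5 ℏ ≈ 4.472ℏ; θ(m_l=3) ≈ 47.87°; |L|−L_z,max ≈ 0.4721ℏ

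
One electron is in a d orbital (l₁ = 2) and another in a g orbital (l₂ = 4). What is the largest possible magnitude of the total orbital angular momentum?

Angular momentum addition gives L = |l₁ − l₂|, …, l₁ + l₂.
So L can be 2, 3, 4, 5, 6.
The largest magnitude corresponds to L = 6: |L_tot| = ℏ√(6·7) = √42 ℏ.

|L_tot|_max = √42 ℏ ≈ 6.481ℏ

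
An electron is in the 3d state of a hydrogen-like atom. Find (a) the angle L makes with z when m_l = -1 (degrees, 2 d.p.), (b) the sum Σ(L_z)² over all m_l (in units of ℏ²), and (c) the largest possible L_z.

3d means n = 3, l = 2.
For m_l = -1: cos θ = -1/√6, θ ≈ 114.09°.
Σ m_l² = 10, so Σ(L_z)² = 10 ℏ².
L_z,max = lℏ = 2ℏ.

θ(m_l=-1) ≈ 114.09°; Σ(L_z)² = 10 ℏ²; L_z,max = 2ℏ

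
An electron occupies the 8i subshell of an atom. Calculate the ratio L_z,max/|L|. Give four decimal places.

8i means n = 8, l = 6.
|L| = √42 ℏ ≈ 6.4807ℏ, while L_z,max = lℏ = 6ℏ.
L_z,max/|L| = 6/√42 = 0.9258.

L_z,max/|L| = 0.9258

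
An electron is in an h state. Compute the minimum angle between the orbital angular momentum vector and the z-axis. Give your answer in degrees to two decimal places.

An h state has l = 5.
|L| = √(l(l+1)) ℏ = √30 ℏ.
The smallest angle corresponds to the largest L_z, i.e. m_l = l = 5, giving L_z = 5ℏ.
cos θ_min = 5/√30, so θ_min ≈ 24.09°.

θ_min ≈ 24.09°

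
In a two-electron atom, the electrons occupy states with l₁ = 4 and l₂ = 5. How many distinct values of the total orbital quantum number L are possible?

9

L runs from |4 − 5| = 1 to 4 + 5 = 9.
Allowed values: L = 1, 2, 3, 4, 5, 6, 7, 8, 9.
That is 9 values.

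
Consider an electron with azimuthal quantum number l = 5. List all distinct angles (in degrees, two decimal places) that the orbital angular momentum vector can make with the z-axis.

|L| = ℏ√(l(l+1)) = √30 ℏ.
cos θ = m_l/√30 for each m_l ∈ {-5, -4, -3, -2, -1, 0, 1, 2, 3, 4, 5}.

θ ∈ {24.09°, 43.09°, 56.79°, 68.58°, 79.48°, 90.00°, 100.52°, 111.42°, 123.21°, 136.91°, 155.91°}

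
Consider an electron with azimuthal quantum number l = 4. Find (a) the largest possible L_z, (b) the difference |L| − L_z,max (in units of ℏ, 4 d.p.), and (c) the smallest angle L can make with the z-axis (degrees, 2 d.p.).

L_z,max = lℏ = 4ℏ.
|L| − L_z,max = (2√5 − 4)ℏ ≈ 0.4721ℏ.
cos θ_min = 4/√20, so θ_min ≈ 26.57°.

L_z,max = 4ℏ; |L|−L_z,max ≈ 0.4721ℏ; θ_min ≈ 26.57°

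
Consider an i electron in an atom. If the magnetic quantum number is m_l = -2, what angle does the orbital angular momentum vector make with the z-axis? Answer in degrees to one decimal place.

For an i orbital, l = 6.
|L| = √(l(l+1)) ℏ = √42 ℏ.
L_z = m_l ℏ = −2ℏ.
cos θ = L_z/|L| = -2/√42, so θ ≈ 108.0°.

θ ≈ 108.0°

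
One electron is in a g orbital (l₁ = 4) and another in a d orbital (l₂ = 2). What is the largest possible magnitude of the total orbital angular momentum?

|L_tot|_max = √42 ℏ ≈ 6.481ℏ

L runs from |4 − 2| = 2 to 4 + 2 = 6.
Allowed values: L = 2, 3, 4, 5, 6.
The largest magnitude corresponds to L = 6: |L_tot| = ℏ√(6·7) = √42 ℏ.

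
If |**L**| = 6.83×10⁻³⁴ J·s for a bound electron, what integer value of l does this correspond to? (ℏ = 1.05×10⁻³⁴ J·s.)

l = 6

|L|/ℏ = (6.83×10⁻³⁴)/(1.05×10⁻³⁴) ≈ 6.505.
l(l+1) ≈ 6.505² ≈ 42.31, so l = 6.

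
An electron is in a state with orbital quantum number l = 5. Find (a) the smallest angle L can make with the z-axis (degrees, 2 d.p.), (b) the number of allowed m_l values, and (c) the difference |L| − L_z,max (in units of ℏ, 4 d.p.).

θ_min ≈ 24.09°; 11 values; |L|−L_z,max ≈ 0.4772ℏ

cos θ_min = 5/√30, so θ_min ≈ 24.09°.
There are 2l+1 = 11 values of m_l.
|L| − L_z,max = (√30 − 5)ℏ ≈ 0.4772ℏ.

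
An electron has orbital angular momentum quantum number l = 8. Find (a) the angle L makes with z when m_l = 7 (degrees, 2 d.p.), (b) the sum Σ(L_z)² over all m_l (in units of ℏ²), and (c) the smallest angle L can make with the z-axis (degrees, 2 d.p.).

For m_l = 7: cos θ = 7/√72, θ ≈ 34.42°.
Σ m_l² = 408, so Σ(L_z)² = 408 ℏ².
cos θ_min = 8/√72, so θ_min ≈ 19.47°.

θ(m_l=7) ≈ 34.42°; Σ(L_z)² = 408 ℏ²; θ_min ≈ 19.47°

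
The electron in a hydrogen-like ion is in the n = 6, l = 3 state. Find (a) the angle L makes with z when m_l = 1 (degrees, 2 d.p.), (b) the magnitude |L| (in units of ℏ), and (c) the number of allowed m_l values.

For m_l = 1: cos θ = 1/√12, θ ≈ 73.22°.
|L| = ℏ√(3·4) = 2√3 ℏ ≈ 3.464ℏ.
There are 2l+1 = 7 values of m_l.

θ(m_l=1) ≈ 73.22°; |L| = 2√3 ℏ ≈ 3.464ℏ; 7 values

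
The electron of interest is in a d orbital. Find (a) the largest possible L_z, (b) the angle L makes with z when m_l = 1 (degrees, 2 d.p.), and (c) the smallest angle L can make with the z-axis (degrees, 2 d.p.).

L_z,max = 2ℏ; θ(m_l=1) ≈ 65.91°; θ_min ≈ 35.26°

The letter d corresponds to l = 2.
L_z,max = lℏ = 2ℏ.
For m_l = 1: cos θ = 1/√6, θ ≈ 65.91°.
cos θ_min = 2/√6, so θ_min ≈ 35.26°.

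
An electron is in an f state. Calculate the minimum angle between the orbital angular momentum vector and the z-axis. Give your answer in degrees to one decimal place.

An f state has l = 3.
|L| = ℏ√(l(l+1)) = 2√3 ℏ.
The smallest angle corresponds to the largest L_z, i.e. m_l = l = 3, giving L_z = 3ℏ.
cos θ_min = 3/√12, so θ_min ≈ 30.0°.

θ_min ≈ 30.0°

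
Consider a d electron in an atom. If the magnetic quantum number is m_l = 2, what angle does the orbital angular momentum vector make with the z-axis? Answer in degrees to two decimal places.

For a d orbital, l = 2.
|L| = √(l(l+1)) ℏ = √6 ℏ.
L_z = m_l ℏ = 2ℏ.
cos θ = L_z/|L| = 2/√6, so θ ≈ 35.26°.

θ ≈ 35.26°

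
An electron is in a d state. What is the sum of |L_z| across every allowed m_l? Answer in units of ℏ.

The letter d corresponds to l = 2.
m_l ∈ {-2, -1, 0, 1, 2}.
Σ|m_l| = 2·2(2+1)/2 = 6.

Σ|L_z| = 6 ℏ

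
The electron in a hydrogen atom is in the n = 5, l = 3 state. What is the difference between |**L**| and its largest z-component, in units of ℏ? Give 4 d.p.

|L| − L_z,max ≈ 0.4641ℏ

|L| = 2√3 ℏ ≈ 3.4641ℏ, while L_z,max = lℏ = 3ℏ.
The difference is (2√3 − 3)ℏ ≈ 0.4641ℏ.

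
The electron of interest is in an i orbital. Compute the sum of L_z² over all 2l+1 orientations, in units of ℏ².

An i state has l = 6.
m_l runs from −6 to 6, i.e. {-6, -5, -4, -3, -2, -1, 0, 1, 2, 3, 4, 5, 6}.
Summing m² from −6 to 6: Σ m_l² = 182.

Σ(L_z)² = 182 ℏ²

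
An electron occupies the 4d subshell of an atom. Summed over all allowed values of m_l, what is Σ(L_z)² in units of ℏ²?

The 4d subshell has l = 2.
m_l ∈ {-2, -1, 0, 1, 2}.
Σ m_l² = 2·(1 + 4) = 10.

Σ(L_z)² = 10 ℏ²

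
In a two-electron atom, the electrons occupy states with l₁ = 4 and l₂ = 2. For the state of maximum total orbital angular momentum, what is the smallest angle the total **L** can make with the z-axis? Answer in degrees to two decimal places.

L runs from |4 − 2| = 2 to 4 + 2 = 6.
Allowed values: L = 2, 3, 4, 5, 6.
The maximum is L = 6, with |L_tot| = ℏ√(6·7) = √42 ℏ.
The minimum angle with z is arccos(6/√42) ≈ 22.21°.

θ_min ≈ 22.21°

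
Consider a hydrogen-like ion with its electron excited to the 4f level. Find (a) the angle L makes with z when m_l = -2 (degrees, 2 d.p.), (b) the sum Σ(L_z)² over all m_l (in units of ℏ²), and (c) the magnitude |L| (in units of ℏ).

The 4f level has l = 3.
For m_l = -2: cos θ = -2/√12, θ ≈ 125.26°.
Σ m_l² = 28, so Σ(L_z)² = 28 ℏ².
|L| = ℏ√(3·4) = 2√3 ℏ ≈ 3.464ℏ.

θ(m_l=-2) ≈ 125.26°; Σ(L_z)² = 28 ℏ²; |L| = 2√3 ℏ ≈ 3.464ℏ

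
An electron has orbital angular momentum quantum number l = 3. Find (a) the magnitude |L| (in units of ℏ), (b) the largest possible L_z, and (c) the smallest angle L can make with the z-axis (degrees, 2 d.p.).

|L| = ℏ√(3·4) = 2√3 ℏ ≈ 3.464ℏ.
L_z,max = lℏ = 3ℏ.
cos θ_min = 3/√12, so θ_min ≈ 30.00°.

|L| = 2√3 ℏ ≈ 3.464ℏ; L_z,max = 3ℏ; θ_min ≈ 30.00°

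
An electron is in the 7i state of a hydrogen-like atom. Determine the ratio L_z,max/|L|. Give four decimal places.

For 7i, l = 6.
|L| = √42 ℏ ≈ 6.4807ℏ, while L_z,max = lℏ = 6ℏ.
L_z,max/|L| = 6/√42 = 0.9258.

L_z,max/|L| = 0.9258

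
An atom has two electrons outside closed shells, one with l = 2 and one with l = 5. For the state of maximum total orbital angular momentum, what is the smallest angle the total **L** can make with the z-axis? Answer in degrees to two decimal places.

θ_min ≈ 20.70°

Angular momentum addition gives L = |l₁ − l₂|, …, l₁ + l₂.
L ∈ {3, 4, 5, 6, 7}.
The maximum is L = 7, with |L_tot| = ℏ√(7·8) = 2√14 ℏ.
The minimum angle with z is arccos(7/√56) ≈ 20.70°.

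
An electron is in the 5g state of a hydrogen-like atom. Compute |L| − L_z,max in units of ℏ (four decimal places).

|L| − L_z,max ≈ 0.4721ℏ

For 5g, l = 4.
|L| = 2√5 ℏ ≈ 4.4721ℏ, while L_z,max = lℏ = 4ℏ.
The difference is (2√5 − 4)ℏ ≈ 0.4721ℏ.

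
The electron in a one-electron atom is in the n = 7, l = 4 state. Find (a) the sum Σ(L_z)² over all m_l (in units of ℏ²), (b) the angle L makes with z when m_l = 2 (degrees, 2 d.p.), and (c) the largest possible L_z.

Σ m_l² = 60, so Σ(L_z)² = 60 ℏ².
For m_l = 2: cos θ = 2/√20, θ ≈ 63.43°.
L_z,max = lℏ = 4ℏ.

Σ(L_z)² = 60 ℏ²; θ(m_l=2) ≈ 63.43°; L_z,max = 4ℏ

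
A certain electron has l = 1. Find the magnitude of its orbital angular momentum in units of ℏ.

|L| = ℏ√(l(l+1)) = ℏ√(1·2) = √2 ℏ

|L| = √2 ℏ ≈ 1.414ℏ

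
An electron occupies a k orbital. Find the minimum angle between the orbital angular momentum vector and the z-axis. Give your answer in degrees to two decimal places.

θ_min ≈ 20.70°

For a k orbital, l = 7.
|L| = ℏ√(l(l+1)) = 2√14 ℏ.
The smallest angle corresponds to the largest L_z, i.e. m_l = l = 7, giving L_z = 7ℏ.
cos θ_min = 7/√56, so θ_min ≈ 20.70°.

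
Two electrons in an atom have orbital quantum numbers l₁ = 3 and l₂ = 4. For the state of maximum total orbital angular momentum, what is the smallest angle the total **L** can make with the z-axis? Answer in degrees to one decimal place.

θ_min ≈ 20.7°

L runs from |3 − 4| = 1 to 3 + 4 = 7.
L ∈ {1, 2, 3, 4, 5, 6, 7}.
The maximum is L = 7, with |L_tot| = ℏ√(7·8) = 2√14 ℏ.
The minimum angle with z is arccos(7/√56) ≈ 20.7°.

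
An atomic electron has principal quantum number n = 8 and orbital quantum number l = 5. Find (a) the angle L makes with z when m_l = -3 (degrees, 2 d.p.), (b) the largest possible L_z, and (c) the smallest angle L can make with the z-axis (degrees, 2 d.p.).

θ(m_l=-3) ≈ 123.21°; L_z,max = 5ℏ; θ_min ≈ 24.09°

For m_l = -3: cos θ = -3/√30, θ ≈ 123.21°.
L_z,max = lℏ = 5ℏ.
cos θ_min = 5/√30, so θ_min ≈ 24.09°.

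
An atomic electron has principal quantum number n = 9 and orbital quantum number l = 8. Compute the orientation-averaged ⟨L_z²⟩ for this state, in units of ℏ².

⟨L_z²⟩ = 24 ℏ²

m_l ∈ {-8, -7, -6, -5, -4, -3, -2, -1, 0, 1, 2, 3, 4, 5, 6, 7, 8}.
⟨L_z²⟩ = ℏ²·l(l+1)/3 = 24ℏ².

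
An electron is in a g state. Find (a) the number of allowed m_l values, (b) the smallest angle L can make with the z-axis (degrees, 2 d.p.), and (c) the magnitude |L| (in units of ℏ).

9 values; θ_min ≈ 26.57°; |L| = 2√5 ℏ ≈ 4.472ℏ

For a g orbital, l = 4.
There are 2l+1 = 9 values of m_l.
cos θ_min = 4/√20, so θ_min ≈ 26.57°.
|L| = ℏ√(4·5) = 2√5 ℏ ≈ 4.472ℏ.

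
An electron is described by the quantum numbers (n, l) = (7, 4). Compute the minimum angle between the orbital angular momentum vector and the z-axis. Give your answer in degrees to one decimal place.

θ_min ≈ 26.6°

|L| = √(l(l+1)) ℏ = 2√5 ℏ.
The smallest angle corresponds to the largest L_z, i.e. m_l = l = 4, giving L_z = 4ℏ.
cos θ_min = 4/√20, so θ_min ≈ 26.6°.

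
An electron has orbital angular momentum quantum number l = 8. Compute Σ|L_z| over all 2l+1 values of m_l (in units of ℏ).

m_l runs from −8 to 8, i.e. {-8, -7, -6, -5, -4, -3, -2, -1, 0, 1, 2, 3, 4, 5, 6, 7, 8}.
Σ|m_l| = 2(1+2+…+8) = 72.

Σ|L_z| = 72 ℏ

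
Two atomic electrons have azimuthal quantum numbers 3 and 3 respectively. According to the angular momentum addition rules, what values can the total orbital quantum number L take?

Angular momentum addition gives L = |l₁ − l₂|, …, l₁ + l₂.
So L can be 0, 1, 2, 3, 4, 5, 6.

L = 0, 1, 2, 3, 4, 5, 6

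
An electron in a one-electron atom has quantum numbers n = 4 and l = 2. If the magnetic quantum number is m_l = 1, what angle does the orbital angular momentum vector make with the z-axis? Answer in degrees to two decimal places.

θ ≈ 65.91°

|L| = ℏ√(l(l+1)) = √6 ℏ.
L_z = m_l ℏ = 1ℏ.
cos θ = L_z/|L| = 1/√6, so θ ≈ 65.91°.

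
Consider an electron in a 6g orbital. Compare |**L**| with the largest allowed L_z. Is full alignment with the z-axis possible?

The 6g subshell has l = 4.
|L| = 2√5 ℏ ≈ 4.4721ℏ, while L_z,max = lℏ = 4ℏ.
Since |L| > L_z,max, the vector can never point exactly along z; the closest it comes is θ_min = arccos(4/√20) ≈ 26.6°.

No: L_z,max = 4ℏ < |L| = 2√5 ℏ ≈ 4.472ℏ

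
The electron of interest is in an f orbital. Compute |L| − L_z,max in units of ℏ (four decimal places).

For an f orbital, l = 3.
|L| = 2√3 ℏ ≈ 3.4641ℏ, while L_z,max = lℏ = 3ℏ.
The difference is (2√3 − 3)ℏ ≈ 0.4641ℏ.

|L| − L_z,max ≈ 0.4641ℏ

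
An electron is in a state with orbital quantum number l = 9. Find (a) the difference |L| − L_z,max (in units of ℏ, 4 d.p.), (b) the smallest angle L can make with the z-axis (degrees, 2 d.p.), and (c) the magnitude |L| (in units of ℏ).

|L| − L_z,max = (3√10 − 9)ℏ ≈ 0.4868ℏ.
cos θ_min = 9/√90, so θ_min ≈ 18.43°.
|L| = ℏ√(9·10) = 3√10 ℏ ≈ 9.487ℏ.

|L|−L_z,max ≈ 0.4868ℏ; θ_min ≈ 18.43°; |L| = 3√10 ℏ ≈ 9.487ℏ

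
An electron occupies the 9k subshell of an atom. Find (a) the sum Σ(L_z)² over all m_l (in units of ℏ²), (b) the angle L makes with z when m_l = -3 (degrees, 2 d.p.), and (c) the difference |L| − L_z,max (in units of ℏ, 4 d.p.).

Σ(L_z)² = 280 ℏ²; θ(m_l=-3) ≈ 113.63°; |L|−L_z,max ≈ 0.4833ℏ

For 9k, l = 7.
Σ m_l² = 280, so Σ(L_z)² = 280 ℏ².
For m_l = -3: cos θ = -3/√56, θ ≈ 113.63°.
|L| − L_z,max = (2√14 − 7)ℏ ≈ 0.4833ℏ.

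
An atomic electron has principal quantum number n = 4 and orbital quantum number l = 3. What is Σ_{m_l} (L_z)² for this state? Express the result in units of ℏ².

Σ(L_z)² = 28 ℏ²

The allowed m_l values are -3, -2, -1, 0, 1, 2, 3.
Σ m_l² = l(l+1)(2l+1)/3 = 3·4·7/3 = 28.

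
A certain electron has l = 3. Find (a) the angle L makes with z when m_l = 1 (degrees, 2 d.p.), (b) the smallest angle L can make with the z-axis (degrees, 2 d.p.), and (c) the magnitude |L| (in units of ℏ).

θ(m_l=1) ≈ 73.22°; θ_min ≈ 30.00°; |L| = 2√3 ℏ ≈ 3.464ℏ

For m_l = 1: cos θ = 1/√12, θ ≈ 73.22°.
cos θ_min = 3/√12, so θ_min ≈ 30.00°.
|L| = ℏ√(3·4) = 2√3 ℏ ≈ 3.464ℏ.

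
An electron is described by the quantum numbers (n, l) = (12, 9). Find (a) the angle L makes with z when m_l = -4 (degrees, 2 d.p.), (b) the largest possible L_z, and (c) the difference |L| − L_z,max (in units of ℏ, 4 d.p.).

For m_l = -4: cos θ = -4/√90, θ ≈ 114.94°.
L_z,max = lℏ = 9ℏ.
|L| − L_z,max = (3√10 − 9)ℏ ≈ 0.4868ℏ.

θ(m_l=-4) ≈ 114.94°; L_z,max = 9ℏ; |L|−L_z,max ≈ 0.4868ℏ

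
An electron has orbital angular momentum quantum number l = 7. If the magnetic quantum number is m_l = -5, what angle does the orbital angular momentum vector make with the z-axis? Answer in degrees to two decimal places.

|L| = ℏ√(l(l+1)) = 2√14 ℏ.
L_z = m_l ℏ = −5ℏ.
cos θ = L_z/|L| = -5/√56, so θ ≈ 131.92°.

θ ≈ 131.92°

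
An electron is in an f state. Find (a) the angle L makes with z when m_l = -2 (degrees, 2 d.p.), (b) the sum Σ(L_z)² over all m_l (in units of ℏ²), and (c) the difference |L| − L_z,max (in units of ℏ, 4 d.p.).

For an f orbital, l = 3.
For m_l = -2: cos θ = -2/√12, θ ≈ 125.26°.
Σ m_l² = 28, so Σ(L_z)² = 28 ℏ².
|L| − L_z,max = (2√3 − 3)ℏ ≈ 0.4641ℏ.

θ(m_l=-2) ≈ 125.26°; Σ(L_z)² = 28 ℏ²; |L|−L_z,max ≈ 0.4641ℏ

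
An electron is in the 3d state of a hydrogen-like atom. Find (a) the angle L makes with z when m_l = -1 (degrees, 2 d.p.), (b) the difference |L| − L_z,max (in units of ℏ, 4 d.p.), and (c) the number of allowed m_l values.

The 3d subshell has l = 2.
For m_l = -1: cos θ = -1/√6, θ ≈ 114.09°.
|L| − L_z,max = (√6 − 2)ℏ ≈ 0.4495ℏ.
There are 2l+1 = 5 values of m_l.

θ(m_l=-1) ≈ 114.09°; |L|−L_z,max ≈ 0.4495ℏ; 5 values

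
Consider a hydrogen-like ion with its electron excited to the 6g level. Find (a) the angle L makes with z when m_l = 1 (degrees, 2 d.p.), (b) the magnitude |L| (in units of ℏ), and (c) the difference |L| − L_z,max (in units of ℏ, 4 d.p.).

The 6g level has l = 4.
For m_l = 1: cos θ = 1/√20, θ ≈ 77.08°.
|L| = ℏ√(4·5) = 2√5 ℏ ≈ 4.472ℏ.
|L| − L_z,max = (2√5 − 4)ℏ ≈ 0.4721ℏ.

θ(m_l=1) ≈ 77.08°; |L| = 2√5 ℏ ≈ 4.472ℏ; |L|−L_z,max ≈ 0.4721ℏ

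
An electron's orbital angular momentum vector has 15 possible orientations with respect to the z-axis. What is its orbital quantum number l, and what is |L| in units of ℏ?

l = 7, |L| = 2√14 ℏ ≈ 7.483ℏ

Since there are 2l+1 = 15 values of m_l, l = 7.
|L| = ℏ√(l(l+1)) = ℏ√(7·8) = 2√14 ℏ.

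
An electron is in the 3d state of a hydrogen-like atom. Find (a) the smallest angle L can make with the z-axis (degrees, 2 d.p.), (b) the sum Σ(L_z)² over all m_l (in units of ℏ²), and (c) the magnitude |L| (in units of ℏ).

θ_min ≈ 35.26°; Σ(L_z)² = 10 ℏ²; |L| = √6 ℏ ≈ 2.449ℏ

The 3d subshell has l = 2.
cos θ_min = 2/√6, so θ_min ≈ 35.26°.
Σ m_l² = 10, so Σ(L_z)² = 10 ℏ².
|L| = ℏ√(2·3) = √6 ℏ ≈ 2.449ℏ.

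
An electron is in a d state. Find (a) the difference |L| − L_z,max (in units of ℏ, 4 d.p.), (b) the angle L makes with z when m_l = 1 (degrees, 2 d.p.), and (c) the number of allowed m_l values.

A d state has l = 2.
|L| − L_z,max = (√6 − 2)ℏ ≈ 0.4495ℏ.
For m_l = 1: cos θ = 1/√6, θ ≈ 65.91°.
There are 2l+1 = 5 values of m_l.

|L|−L_z,max ≈ 0.4495ℏ; θ(m_l=1) ≈ 65.91°; 5 values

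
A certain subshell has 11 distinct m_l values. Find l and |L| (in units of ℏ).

2l + 1 = 11 ⇒ l = 5.
|L| = ℏ√(l(l+1)) = ℏ√(5·6) = √30 ℏ.

l = 5, |L| = √30 ℏ ≈ 5.477ℏ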